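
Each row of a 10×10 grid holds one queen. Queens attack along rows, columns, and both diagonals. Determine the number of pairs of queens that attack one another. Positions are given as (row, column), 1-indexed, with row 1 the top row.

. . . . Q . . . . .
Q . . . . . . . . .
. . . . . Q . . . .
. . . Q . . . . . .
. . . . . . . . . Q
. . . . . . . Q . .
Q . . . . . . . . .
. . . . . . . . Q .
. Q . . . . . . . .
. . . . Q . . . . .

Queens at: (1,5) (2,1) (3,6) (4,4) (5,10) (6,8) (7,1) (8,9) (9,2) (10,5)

4

Same column: (1,5)–(10,5) (column 5); (2,1)–(7,1) (column 1).
Same diagonal: (4,4)–(7,1) (|4−7| = |4−1| = 3); (5,10)–(10,5) (|5−10| = |10−5| = 5).
Total attacking pairs: 4.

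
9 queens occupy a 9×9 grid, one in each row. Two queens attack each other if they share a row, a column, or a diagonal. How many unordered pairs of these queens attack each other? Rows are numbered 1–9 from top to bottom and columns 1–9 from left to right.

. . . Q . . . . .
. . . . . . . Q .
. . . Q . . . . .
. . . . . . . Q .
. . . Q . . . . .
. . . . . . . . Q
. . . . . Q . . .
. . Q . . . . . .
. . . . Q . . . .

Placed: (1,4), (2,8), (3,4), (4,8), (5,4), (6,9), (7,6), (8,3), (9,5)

Same column: (1,4)–(3,4) (column 4); (1,4)–(5,4) (column 4); (2,8)–(4,8) (column 8); (3,4)–(5,4) (column 4).
Same diagonal: (1,4)–(6,9) (|1−6| = |4−9| = 5); (5,4)–(7,6) (|5−7| = |4−6| = 2).
Total attacking pairs: 6.

6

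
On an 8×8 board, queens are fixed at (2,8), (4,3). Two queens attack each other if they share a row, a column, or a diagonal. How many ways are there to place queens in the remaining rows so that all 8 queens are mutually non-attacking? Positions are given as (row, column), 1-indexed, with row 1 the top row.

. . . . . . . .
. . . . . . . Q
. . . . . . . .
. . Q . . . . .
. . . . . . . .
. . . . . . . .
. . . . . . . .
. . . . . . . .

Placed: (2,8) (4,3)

2

Branch on row 1: col 1 → 0; col 2 → 0; col 4 → 2; col 5 → 0.
Sum: 0 + 0 + 2 + 0 = 2.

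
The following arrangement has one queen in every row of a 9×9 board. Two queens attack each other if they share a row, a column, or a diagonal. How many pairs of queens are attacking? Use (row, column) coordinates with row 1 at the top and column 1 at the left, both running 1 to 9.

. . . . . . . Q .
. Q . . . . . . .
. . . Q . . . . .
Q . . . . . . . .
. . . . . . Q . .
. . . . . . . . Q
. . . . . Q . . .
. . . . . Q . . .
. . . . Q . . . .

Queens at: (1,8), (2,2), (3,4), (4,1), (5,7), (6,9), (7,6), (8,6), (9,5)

2

Same column: (7,6)–(8,6) (column 6).
Same diagonal: (8,6)–(9,5) (|8−9| = |6−5| = 1).
Total attacking pairs: 2.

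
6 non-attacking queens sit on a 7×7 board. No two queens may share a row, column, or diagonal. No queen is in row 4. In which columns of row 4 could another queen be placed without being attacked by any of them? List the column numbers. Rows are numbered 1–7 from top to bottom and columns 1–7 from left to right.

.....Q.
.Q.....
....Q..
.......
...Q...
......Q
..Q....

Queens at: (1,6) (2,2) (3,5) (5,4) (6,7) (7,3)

(1,6) attacks row 4 at column 6 and diagonals 3.
(2,2) attacks row 4 at column 2 and diagonals 4.
(3,5) attacks row 4 at column 5 and diagonals 4, 6.
(5,4) attacks row 4 at column 4 and diagonals 3, 5.
(6,7) attacks row 4 at column 7 and diagonals 5.
(7,3) attacks row 4 at column 3 and diagonals 6.
Attacked columns: {2, 3, 4, 5, 6, 7}. Safe: {1}.

columns 1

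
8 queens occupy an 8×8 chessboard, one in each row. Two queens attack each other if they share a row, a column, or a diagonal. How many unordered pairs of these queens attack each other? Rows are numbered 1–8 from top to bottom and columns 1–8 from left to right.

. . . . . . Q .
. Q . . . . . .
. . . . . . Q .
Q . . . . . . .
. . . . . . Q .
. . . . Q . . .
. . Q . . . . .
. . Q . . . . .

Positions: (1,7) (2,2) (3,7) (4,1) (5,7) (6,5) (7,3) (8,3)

6

Same column: (1,7)–(3,7) (column 7); (1,7)–(5,7) (column 7); (3,7)–(5,7) (column 7); (7,3)–(8,3) (column 3).
Same diagonal: (3,7)–(7,3) (|3−7| = |7−3| = 4); (6,5)–(8,3) (|6−8| = |5−3| = 2).
Total attacking pairs: 6.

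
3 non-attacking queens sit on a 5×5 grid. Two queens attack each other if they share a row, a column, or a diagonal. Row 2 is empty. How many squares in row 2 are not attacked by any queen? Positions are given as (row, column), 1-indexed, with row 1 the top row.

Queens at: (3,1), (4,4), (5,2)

1

(3,1) attacks row 2 at column 1 and diagonals 2.
(4,4) attacks row 2 at column 4 and diagonals 2.
(5,2) attacks row 2 at column 2 and diagonals 5.
Attacked columns: {1, 2, 4, 5}. Safe: {3}.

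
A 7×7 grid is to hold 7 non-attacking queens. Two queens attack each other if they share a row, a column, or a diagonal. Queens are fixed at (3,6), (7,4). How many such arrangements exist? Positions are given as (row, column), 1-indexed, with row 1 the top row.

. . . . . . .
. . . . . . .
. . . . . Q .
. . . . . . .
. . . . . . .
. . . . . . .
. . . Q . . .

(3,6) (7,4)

2

Branch on row 1: col 1 → 0; col 2 → 0; col 3 → 1; col 5 → 0; col 7 → 1.
Sum: 0 + 0 + 1 + 0 + 1 = 2.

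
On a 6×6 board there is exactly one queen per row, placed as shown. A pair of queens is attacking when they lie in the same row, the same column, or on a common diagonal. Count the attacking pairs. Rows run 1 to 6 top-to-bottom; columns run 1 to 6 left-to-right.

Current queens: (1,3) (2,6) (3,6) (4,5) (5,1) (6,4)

Same column: (2,6)–(3,6) (column 6).
Same diagonal: (3,6)–(4,5) (|3−4| = |6−5| = 1).
Total attacking pairs: 2.

2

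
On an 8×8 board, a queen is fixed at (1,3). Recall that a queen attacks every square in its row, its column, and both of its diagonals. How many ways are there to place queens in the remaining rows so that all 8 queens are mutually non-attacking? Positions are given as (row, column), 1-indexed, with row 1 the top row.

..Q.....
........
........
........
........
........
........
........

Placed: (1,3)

16

Branch on row 2: col 1 → 1; col 5 → 4; col 6 → 8; col 7 → 2; col 8 → 1.
Sum: 1 + 4 + 8 + 2 + 1 = 16.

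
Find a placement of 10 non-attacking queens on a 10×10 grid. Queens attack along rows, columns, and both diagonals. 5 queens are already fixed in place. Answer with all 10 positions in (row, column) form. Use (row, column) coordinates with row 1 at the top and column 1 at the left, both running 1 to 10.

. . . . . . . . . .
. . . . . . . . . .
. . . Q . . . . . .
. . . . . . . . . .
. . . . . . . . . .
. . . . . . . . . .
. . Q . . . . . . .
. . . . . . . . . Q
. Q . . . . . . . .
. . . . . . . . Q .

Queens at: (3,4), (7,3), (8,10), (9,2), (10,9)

(1,5) (2,7) (3,4) (4,1) (5,8) (6,6) (7,3) (8,10) (9,2) (10,9)

Row 1: attacked by (3,4)→{2,4,6}; (7,3)→{3,9}; (8,10)→{3,10}; (9,2)→{2,10}; (10,9)→{9}. Safe: 1, 5, 7, 8. Place at column 5.
Row 2: attacked by (1,5)→{4,5,6}; (3,4)→{3,4,5}; (7,3)→{3,8}; (8,10)→{4,10}; (9,2)→{2,9}; (10,9)→{1,9}. Safe: 7. Place at column 7.
Row 4: attacked by (1,5)→{2,5,8}; (2,7)→{5,7,9}; (3,4)→{3,4,5}; (7,3)→{3,6}; (8,10)→{6,10}; (9,2)→{2,7}; (10,9)→{3,9}. Safe: 1. Place at column 1.
Row 5: attacked by (1,5)→{1,5,9}; (2,7)→{4,7,10}; (3,4)→{2,4,6}; (4,1)→{1,2}; (7,3)→{1,3,5}; (8,10)→{7,10}; (9,2)→{2,6}; (10,9)→{4,9}. Safe: 8. Place at column 8.
Row 6: attacked by (1,5)→{5,10}; (2,7)→{3,7}; (3,4)→{1,4,7}; (4,1)→{1,3}; (5,8)→{7,8,9}; (7,3)→{2,3,4}; (8,10)→{8,10}; (9,2)→{2,5}; (10,9)→{5,9}. Safe: 6. Place at column 6.
Columns [5, 7, 4, 1, 8, 6, 3, 10, 2, 9], r−c [-4, -5, -1, 3, -3, 0, 4, -2, 7, 1], r+c [6, 9, 7, 5, 13, 12, 10, 18, 11, 19] are all distinct, so no two queens attack.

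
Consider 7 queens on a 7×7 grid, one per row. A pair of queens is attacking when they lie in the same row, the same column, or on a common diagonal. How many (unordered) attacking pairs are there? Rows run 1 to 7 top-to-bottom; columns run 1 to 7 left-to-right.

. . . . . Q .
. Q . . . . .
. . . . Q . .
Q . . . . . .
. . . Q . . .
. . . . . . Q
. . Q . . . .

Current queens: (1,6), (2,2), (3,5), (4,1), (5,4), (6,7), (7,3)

0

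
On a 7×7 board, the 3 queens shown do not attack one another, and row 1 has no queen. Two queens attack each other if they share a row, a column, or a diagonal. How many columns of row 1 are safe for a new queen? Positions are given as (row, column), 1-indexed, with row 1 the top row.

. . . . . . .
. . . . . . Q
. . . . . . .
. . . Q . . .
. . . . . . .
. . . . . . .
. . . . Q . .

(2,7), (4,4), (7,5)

(2,7) attacks row 1 at column 7 and diagonals 6.
(4,4) attacks row 1 at column 4 and diagonals 1, 7.
(7,5) attacks row 1 at column 5.
Attacked columns: {1, 4, 5, 6, 7}. Safe: {2, 3}.

2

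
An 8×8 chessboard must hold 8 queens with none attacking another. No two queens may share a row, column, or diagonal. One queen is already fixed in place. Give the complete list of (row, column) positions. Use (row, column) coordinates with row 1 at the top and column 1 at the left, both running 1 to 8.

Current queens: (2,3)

(1,5) (2,3) (3,1) (4,7) (5,2) (6,8) (7,6) (8,4)

Row 1: attacked by (2,3)→{2,3,4}. Safe: 1, 5, 6, 7, 8. Place at column 5.
Row 3: attacked by (1,5)→{3,5,7}; (2,3)→{2,3,4}. Safe: 1, 6, 8. Place at column 1.
Row 4: attacked by (1,5)→{2,5,8}; (2,3)→{1,3,5}; (3,1)→{1,2}. Safe: 4, 6, 7. Place at column 7.
Row 5: attacked by (1,5)→{1,5}; (2,3)→{3,6}; (3,1)→{1,3}; (4,7)→{6,7,8}. Safe: 2, 4. Place at column 2.
Row 6: attacked by (1,5)→{5}; (2,3)→{3,7}; (3,1)→{1,4}; (4,7)→{5,7}; (5,2)→{1,2,3}. Safe: 6, 8. Place at column 8.
Row 7: attacked by (1,5)→{5}; (2,3)→{3,8}; (3,1)→{1,5}; (4,7)→{4,7}; (5,2)→{2,4}; (6,8)→{7,8}. Safe: 6. Place at column 6.
Row 8: attacked by (1,5)→{5}; (2,3)→{3}; (3,1)→{1,6}; (4,7)→{3,7}; (5,2)→{2,5}; (6,8)→{6,8}; (7,6)→{5,6,7}. Safe: 4. Place at column 4.
Columns [5, 3, 1, 7, 2, 8, 6, 4], r−c [-4, -1, 2, -3, 3, -2, 1, 4], r+c [6, 5, 4, 11, 7, 14, 13, 12] are all distinct, so no two queens attack.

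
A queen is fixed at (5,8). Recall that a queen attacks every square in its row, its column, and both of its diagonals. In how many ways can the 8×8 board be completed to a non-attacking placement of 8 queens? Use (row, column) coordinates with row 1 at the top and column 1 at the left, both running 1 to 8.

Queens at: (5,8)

18

Branch on row 1: col 1 → 1; col 2 → 1; col 3 → 4; col 5 → 5; col 6 → 4; col 7 → 3.
Sum: 1 + 1 + 4 + 5 + 4 + 3 = 18.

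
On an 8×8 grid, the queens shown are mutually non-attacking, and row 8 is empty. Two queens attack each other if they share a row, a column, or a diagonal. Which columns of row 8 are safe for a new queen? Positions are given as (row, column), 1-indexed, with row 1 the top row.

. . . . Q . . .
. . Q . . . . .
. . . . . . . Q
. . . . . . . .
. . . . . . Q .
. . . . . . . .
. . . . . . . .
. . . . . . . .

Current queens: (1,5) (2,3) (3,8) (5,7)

columns 1, 2, 6

(1,5) attacks row 8 at column 5.
(2,3) attacks row 8 at column 3.
(3,8) attacks row 8 at column 8 and diagonals 3.
(5,7) attacks row 8 at column 7 and diagonals 4.
Attacked columns: {3, 4, 5, 7, 8}. Safe: {1, 2, 6}.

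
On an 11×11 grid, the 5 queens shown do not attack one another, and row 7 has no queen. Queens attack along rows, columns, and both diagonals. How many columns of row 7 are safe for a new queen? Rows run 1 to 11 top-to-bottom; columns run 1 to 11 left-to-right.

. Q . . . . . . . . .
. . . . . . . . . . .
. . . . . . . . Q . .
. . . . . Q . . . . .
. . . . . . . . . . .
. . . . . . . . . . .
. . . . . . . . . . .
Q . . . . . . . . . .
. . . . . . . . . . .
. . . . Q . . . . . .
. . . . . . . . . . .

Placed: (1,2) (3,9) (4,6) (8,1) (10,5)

4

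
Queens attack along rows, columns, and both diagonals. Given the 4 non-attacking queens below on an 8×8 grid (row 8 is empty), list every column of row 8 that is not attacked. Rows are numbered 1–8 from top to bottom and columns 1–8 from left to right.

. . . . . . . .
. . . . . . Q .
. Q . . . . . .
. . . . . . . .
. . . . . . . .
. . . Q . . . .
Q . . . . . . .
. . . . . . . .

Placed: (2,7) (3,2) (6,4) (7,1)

(2,7) attacks row 8 at column 7 and diagonals 1.
(3,2) attacks row 8 at column 2 and diagonals 7.
(6,4) attacks row 8 at column 4 and diagonals 2, 6.
(7,1) attacks row 8 at column 1 and diagonals 2.
Attacked columns: {1, 2, 4, 6, 7}. Safe: {3, 5, 8}.

columns 3, 5, 8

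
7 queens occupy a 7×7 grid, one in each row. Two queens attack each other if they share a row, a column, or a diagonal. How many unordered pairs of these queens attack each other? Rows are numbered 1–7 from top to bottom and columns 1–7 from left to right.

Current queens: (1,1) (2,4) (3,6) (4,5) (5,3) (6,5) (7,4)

Same column: (2,4)–(7,4) (column 4); (4,5)–(6,5) (column 5).
Same diagonal: (3,6)–(4,5) (|3−4| = |6−5| = 1); (6,5)–(7,4) (|6−7| = |5−4| = 1).
Total attacking pairs: 4.

4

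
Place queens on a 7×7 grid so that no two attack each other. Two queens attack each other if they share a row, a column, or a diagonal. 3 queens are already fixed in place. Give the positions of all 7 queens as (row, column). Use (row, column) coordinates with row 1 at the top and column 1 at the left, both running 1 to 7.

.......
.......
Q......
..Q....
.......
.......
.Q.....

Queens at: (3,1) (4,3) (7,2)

Row 1: attacked by (3,1)→{1,3}; (4,3)→{3,6}; (7,2)→{2}. Safe: 4, 5, 7. Place at column 4.
Row 2: attacked by (1,4)→{3,4,5}; (3,1)→{1,2}; (4,3)→{1,3,5}; (7,2)→{2,7}. Safe: 6. Place at column 6.
Row 5: attacked by (1,4)→{4}; (2,6)→{3,6}; (3,1)→{1,3}; (4,3)→{2,3,4}; (7,2)→{2,4}. Safe: 5, 7. Place at column 5.
Row 6: attacked by (1,4)→{4}; (2,6)→{2,6}; (3,1)→{1,4}; (4,3)→{1,3,5}; (5,5)→{4,5,6}; (7,2)→{1,2,3}. Safe: 7. Place at column 7.
Columns [4, 6, 1, 3, 5, 7, 2], r−c [-3, -4, 2, 1, 0, -1, 5], r+c [5, 8, 4, 7, 10, 13, 9] are all distinct, so no two queens attack.

(1,4) (2,6) (3,1) (4,3) (5,5) (6,7) (7,2)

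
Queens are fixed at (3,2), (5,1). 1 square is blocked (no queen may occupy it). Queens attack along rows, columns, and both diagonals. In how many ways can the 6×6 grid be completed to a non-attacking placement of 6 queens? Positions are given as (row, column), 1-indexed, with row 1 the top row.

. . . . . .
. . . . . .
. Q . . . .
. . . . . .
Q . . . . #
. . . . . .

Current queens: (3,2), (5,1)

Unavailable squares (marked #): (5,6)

1

Branch on row 1: col 3 → 1; col 6 → 0.
Sum: 1 + 0 = 1.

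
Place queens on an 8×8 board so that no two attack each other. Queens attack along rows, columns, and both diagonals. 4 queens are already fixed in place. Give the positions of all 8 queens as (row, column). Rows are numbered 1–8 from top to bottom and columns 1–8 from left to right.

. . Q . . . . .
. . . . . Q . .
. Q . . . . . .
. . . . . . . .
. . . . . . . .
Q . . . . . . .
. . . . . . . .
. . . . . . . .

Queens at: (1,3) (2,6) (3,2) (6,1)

Row 4: attacked by (1,3)→{3,6}; (2,6)→{4,6,8}; (3,2)→{1,2,3}; (6,1)→{1,3}. Safe: 5, 7. Place at column 5.
Row 5: attacked by (1,3)→{3,7}; (2,6)→{3,6}; (3,2)→{2,4}; (4,5)→{4,5,6}; (6,1)→{1,2}. Safe: 8. Place at column 8.
Row 7: attacked by (1,3)→{3}; (2,6)→{1,6}; (3,2)→{2,6}; (4,5)→{2,5,8}; (5,8)→{6,8}; (6,1)→{1,2}. Safe: 4, 7. Place at column 7.
Row 8: attacked by (1,3)→{3}; (2,6)→{6}; (3,2)→{2,7}; (4,5)→{1,5}; (5,8)→{5,8}; (6,1)→{1,3}; (7,7)→{6,7,8}. Safe: 4. Place at column 4.
Columns [3, 6, 2, 5, 8, 1, 7, 4], r−c [-2, -4, 1, -1, -3, 5, 0, 4], r+c [4, 8, 5, 9, 13, 7, 14, 12] are all distinct, so no two queens attack.

(1,3) (2,6) (3,2) (4,5) (5,8) (6,1) (7,7) (8,4)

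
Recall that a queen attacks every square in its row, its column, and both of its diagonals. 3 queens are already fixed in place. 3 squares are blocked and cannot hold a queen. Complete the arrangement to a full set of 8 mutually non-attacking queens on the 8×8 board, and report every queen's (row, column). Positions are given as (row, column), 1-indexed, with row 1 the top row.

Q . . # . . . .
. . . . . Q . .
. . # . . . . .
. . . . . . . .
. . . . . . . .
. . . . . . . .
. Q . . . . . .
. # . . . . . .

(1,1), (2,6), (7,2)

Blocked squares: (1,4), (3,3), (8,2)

(1,1) (2,6) (3,8) (4,3) (5,7) (6,4) (7,2) (8,5)

Row 3: attacked by (1,1)→{1,3}; (2,6)→{5,6,7}; (7,2)→{2,6}. Blocked: 3. Safe: 4, 8. Place at column 8.
Row 4: attacked by (1,1)→{1,4}; (2,6)→{4,6,8}; (3,8)→{7,8}; (7,2)→{2,5}. Safe: 3. Place at column 3.
Row 5: attacked by (1,1)→{1,5}; (2,6)→{3,6}; (3,8)→{6,8}; (4,3)→{2,3,4}; (7,2)→{2,4}. Safe: 7. Place at column 7.
Row 6: attacked by (1,1)→{1,6}; (2,6)→{2,6}; (3,8)→{5,8}; (4,3)→{1,3,5}; (5,7)→{6,7,8}; (7,2)→{1,2,3}. Safe: 4. Place at column 4.
Row 8: attacked by (1,1)→{1,8}; (2,6)→{6}; (3,8)→{3,8}; (4,3)→{3,7}; (5,7)→{4,7}; (6,4)→{2,4,6}; (7,2)→{1,2,3}. Blocked: 2. Safe: 5. Place at column 5.
Columns [1, 6, 8, 3, 7, 4, 2, 5], r−c [0, -4, -5, 1, -2, 2, 5, 3], r+c [2, 8, 11, 7, 12, 10, 9, 13] are all distinct, so no two queens attack.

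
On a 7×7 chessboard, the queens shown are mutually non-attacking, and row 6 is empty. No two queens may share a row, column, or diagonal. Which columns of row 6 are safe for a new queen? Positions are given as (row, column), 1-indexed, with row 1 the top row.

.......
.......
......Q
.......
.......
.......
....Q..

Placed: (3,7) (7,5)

(3,7) attacks row 6 at column 7 and diagonals 4.
(7,5) attacks row 6 at column 5 and diagonals 4, 6.
Attacked columns: {4, 5, 6, 7}. Safe: {1, 2, 3}.

columns 1, 2, 3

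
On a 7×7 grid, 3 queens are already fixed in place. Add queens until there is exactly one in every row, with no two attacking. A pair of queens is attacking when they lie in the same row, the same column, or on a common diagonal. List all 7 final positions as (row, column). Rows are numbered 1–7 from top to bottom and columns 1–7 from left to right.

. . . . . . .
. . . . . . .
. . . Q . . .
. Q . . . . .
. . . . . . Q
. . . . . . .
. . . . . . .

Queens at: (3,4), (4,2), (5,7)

Row 1: attacked by (3,4)→{2,4,6}; (4,2)→{2,5}; (5,7)→{3,7}. Safe: 1. Place at column 1.
Row 2: attacked by (1,1)→{1,2}; (3,4)→{3,4,5}; (4,2)→{2,4}; (5,7)→{4,7}. Safe: 6. Place at column 6.
Row 6: attacked by (1,1)→{1,6}; (2,6)→{2,6}; (3,4)→{1,4,7}; (4,2)→{2,4}; (5,7)→{6,7}. Safe: 3, 5. Place at column 5.
Row 7: attacked by (1,1)→{1,7}; (2,6)→{1,6}; (3,4)→{4}; (4,2)→{2,5}; (5,7)→{5,7}; (6,5)→{4,5,6}. Safe: 3. Place at column 3.
Columns [1, 6, 4, 2, 7, 5, 3], r−c [0, -4, -1, 2, -2, 1, 4], r+c [2, 8, 7, 6, 12, 11, 10] are all distinct, so no two queens attack.

(1,1) (2,6) (3,4) (4,2) (5,7) (6,5) (7,3)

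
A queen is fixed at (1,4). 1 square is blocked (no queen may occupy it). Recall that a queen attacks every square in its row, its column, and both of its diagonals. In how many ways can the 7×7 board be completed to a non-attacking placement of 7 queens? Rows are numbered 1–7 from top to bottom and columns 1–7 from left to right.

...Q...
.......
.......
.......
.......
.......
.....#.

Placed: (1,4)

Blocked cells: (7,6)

Branch on row 2: col 1 → 2; col 2 → 0; col 6 → 1; col 7 → 2.
Sum: 2 + 0 + 1 + 2 = 5.

5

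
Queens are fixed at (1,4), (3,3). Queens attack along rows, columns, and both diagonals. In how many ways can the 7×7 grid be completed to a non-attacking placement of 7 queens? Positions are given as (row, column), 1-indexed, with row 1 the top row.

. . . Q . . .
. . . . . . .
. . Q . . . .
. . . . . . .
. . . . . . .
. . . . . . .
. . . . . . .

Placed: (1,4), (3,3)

Branch on row 2: col 1 → 1; col 6 → 0; col 7 → 1.
Sum: 1 + 0 + 1 = 2.

2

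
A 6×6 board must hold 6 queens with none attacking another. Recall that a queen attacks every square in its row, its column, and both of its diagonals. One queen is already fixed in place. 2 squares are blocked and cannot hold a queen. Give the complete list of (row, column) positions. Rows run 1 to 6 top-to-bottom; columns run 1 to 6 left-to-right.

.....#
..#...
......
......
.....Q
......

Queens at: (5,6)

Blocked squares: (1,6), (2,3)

(1,4) (2,1) (3,5) (4,2) (5,6) (6,3)

Row 1: attacked by (5,6)→{2,6}. Blocked: 6. Safe: 1, 3, 4, 5. Place at column 4.
Row 2: attacked by (1,4)→{3,4,5}; (5,6)→{3,6}. Blocked: 3. Safe: 1, 2. Place at column 1.
Row 3: attacked by (1,4)→{2,4,6}; (2,1)→{1,2}; (5,6)→{4,6}. Safe: 3, 5. Place at column 5.
Row 4: attacked by (1,4)→{1,4}; (2,1)→{1,3}; (3,5)→{4,5,6}; (5,6)→{5,6}. Safe: 2. Place at column 2.
Row 6: attacked by (1,4)→{4}; (2,1)→{1,5}; (3,5)→{2,5}; (4,2)→{2,4}; (5,6)→{5,6}. Safe: 3. Place at column 3.
Columns [4, 1, 5, 2, 6, 3], r−c [-3, 1, -2, 2, -1, 3], r+c [5, 3, 8, 6, 11, 9] are all distinct, so no two queens attack.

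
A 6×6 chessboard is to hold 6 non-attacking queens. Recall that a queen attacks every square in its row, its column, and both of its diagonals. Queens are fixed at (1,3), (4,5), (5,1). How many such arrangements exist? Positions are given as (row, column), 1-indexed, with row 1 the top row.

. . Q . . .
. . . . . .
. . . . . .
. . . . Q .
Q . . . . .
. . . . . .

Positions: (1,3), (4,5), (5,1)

1

Branch on row 2: col 6 → 1.
Sum: 1 = 1.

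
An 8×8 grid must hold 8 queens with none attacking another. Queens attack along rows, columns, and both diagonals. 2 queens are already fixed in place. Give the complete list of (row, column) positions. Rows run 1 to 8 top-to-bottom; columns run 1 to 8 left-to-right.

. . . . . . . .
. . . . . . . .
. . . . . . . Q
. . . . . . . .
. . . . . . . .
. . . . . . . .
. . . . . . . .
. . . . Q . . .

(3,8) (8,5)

(1,1) (2,6) (3,8) (4,3) (5,7) (6,4) (7,2) (8,5)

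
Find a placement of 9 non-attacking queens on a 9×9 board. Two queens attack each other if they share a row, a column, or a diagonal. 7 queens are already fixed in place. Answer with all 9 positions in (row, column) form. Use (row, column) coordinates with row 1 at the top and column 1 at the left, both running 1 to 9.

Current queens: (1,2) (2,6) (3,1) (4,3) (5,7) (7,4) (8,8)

(1,2) (2,6) (3,1) (4,3) (5,7) (6,9) (7,4) (8,8) (9,5)

Row 6: attacked by (1,2)→{2,7}; (2,6)→{2,6}; (3,1)→{1,4}; (4,3)→{1,3,5}; (5,7)→{6,7,8}; (7,4)→{3,4,5}; (8,8)→{6,8}. Safe: 9. Place at column 9.
Row 9: attacked by (1,2)→{2}; (2,6)→{6}; (3,1)→{1,7}; (4,3)→{3,8}; (5,7)→{3,7}; (6,9)→{6,9}; (7,4)→{2,4,6}; (8,8)→{7,8,9}. Safe: 5. Place at column 5.
Columns [2, 6, 1, 3, 7, 9, 4, 8, 5], r−c [-1, -4, 2, 1, -2, -3, 3, 0, 4], r+c [3, 8, 4, 7, 12, 15, 11, 16, 14] are all distinct, so no two queens attack.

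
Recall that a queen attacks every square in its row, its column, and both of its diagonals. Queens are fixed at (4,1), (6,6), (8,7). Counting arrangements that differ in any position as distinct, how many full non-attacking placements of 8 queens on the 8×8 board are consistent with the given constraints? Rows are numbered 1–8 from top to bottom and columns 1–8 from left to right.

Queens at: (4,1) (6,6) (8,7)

1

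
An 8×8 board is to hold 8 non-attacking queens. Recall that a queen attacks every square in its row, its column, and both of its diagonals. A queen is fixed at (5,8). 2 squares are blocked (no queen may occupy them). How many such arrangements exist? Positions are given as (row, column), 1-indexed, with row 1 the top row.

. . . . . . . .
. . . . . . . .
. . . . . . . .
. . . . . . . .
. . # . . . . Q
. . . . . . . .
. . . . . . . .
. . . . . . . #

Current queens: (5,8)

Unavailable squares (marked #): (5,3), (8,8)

Branch on row 1: col 1 → 1; col 2 → 1; col 3 → 4; col 5 → 5; col 6 → 4; col 7 → 3.
Sum: 1 + 1 + 4 + 5 + 4 + 3 = 18.

18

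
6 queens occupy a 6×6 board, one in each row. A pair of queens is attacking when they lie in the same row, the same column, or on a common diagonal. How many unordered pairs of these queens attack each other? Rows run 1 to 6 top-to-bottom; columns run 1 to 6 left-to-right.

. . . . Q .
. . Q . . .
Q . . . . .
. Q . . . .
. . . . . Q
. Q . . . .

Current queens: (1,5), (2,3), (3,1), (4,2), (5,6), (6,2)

4

Same column: (4,2)–(6,2) (column 2).
Same diagonal: (1,5)–(4,2) (|1−4| = |5−2| = 3); (2,3)–(5,6) (|2−5| = |3−6| = 3); (3,1)–(4,2) (|3−4| = |1−2| = 1).
Total attacking pairs: 4.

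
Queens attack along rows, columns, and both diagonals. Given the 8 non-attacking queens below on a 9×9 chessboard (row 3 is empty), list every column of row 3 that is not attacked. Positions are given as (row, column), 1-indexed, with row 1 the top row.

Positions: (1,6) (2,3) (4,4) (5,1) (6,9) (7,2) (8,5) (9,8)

columns 7

(1,6) attacks row 3 at column 6 and diagonals 4, 8.
(2,3) attacks row 3 at column 3 and diagonals 2, 4.
(4,4) attacks row 3 at column 4 and diagonals 3, 5.
(5,1) attacks row 3 at column 1 and diagonals 3.
(6,9) attacks row 3 at column 9 and diagonals 6.
(7,2) attacks row 3 at column 2 and diagonals 6.
(8,5) attacks row 3 at column 5.
(9,8) attacks row 3 at column 8 and diagonals 2.
Attacked columns: {1, 2, 3, 4, 5, 6, 8, 9}. Safe: {7}.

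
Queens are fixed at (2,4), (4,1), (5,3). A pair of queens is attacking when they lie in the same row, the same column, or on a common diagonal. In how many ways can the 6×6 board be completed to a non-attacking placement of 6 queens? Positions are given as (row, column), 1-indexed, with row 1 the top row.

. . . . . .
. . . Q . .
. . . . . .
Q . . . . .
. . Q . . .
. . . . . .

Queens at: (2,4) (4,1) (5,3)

1

Branch on row 1: col 2 → 1; col 6 → 0.
Sum: 1 + 0 = 1.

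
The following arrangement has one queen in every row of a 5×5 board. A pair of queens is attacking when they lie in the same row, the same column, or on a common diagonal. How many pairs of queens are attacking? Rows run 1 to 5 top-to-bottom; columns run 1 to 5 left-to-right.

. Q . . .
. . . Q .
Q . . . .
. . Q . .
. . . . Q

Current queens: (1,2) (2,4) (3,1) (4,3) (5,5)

All columns are distinct and no two queens satisfy |Δrow| = |Δcol|, so no pair attacks.

0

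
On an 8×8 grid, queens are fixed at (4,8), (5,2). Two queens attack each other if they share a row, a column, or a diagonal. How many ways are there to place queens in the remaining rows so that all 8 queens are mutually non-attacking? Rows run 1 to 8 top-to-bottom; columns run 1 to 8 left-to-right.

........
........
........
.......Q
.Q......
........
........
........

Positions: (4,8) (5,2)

3

Branch on row 1: col 1 → 1; col 3 → 0; col 4 → 2; col 7 → 0.
Sum: 1 + 0 + 2 + 0 = 3.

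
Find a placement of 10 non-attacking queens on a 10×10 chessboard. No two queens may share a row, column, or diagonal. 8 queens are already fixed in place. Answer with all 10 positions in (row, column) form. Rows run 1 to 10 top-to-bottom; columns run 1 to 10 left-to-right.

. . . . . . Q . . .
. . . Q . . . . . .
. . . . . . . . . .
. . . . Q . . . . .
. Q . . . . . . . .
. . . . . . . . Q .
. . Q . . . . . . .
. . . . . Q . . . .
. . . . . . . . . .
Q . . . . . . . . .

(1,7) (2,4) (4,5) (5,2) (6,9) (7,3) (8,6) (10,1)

(1,7) (2,4) (3,10) (4,5) (5,2) (6,9) (7,3) (8,6) (9,8) (10,1)

Row 3: attacked by (1,7)→{5,7,9}; (2,4)→{3,4,5}; (4,5)→{4,5,6}; (5,2)→{2,4}; (6,9)→{6,9}; (7,3)→{3,7}; (8,6)→{1,6}; (10,1)→{1,8}. Safe: 10. Place at column 10.
Row 9: attacked by (1,7)→{7}; (2,4)→{4}; (3,10)→{4,10}; (4,5)→{5,10}; (5,2)→{2,6}; (6,9)→{6,9}; (7,3)→{1,3,5}; (8,6)→{5,6,7}; (10,1)→{1,2}. Safe: 8. Place at column 8.
Columns [7, 4, 10, 5, 2, 9, 3, 6, 8, 1], r−c [-6, -2, -7, -1, 3, -3, 4, 2, 1, 9], r+c [8, 6, 13, 9, 7, 15, 10, 14, 17, 11] are all distinct, so no two queens attack.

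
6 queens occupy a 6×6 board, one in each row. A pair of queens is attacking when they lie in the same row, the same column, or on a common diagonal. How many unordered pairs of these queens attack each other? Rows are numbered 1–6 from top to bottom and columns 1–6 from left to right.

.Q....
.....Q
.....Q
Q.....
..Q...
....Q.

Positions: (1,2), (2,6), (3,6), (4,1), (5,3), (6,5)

2

Same column: (2,6)–(3,6) (column 6).
Same diagonal: (2,6)–(5,3) (|2−5| = |6−3| = 3).
Total attacking pairs: 2.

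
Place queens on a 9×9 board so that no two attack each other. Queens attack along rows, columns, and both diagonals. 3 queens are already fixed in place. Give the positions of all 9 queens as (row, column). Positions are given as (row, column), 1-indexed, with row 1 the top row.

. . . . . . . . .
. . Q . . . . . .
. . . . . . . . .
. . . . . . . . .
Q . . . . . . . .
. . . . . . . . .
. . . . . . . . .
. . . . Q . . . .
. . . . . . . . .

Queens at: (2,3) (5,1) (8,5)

Row 1: attacked by (2,3)→{2,3,4}; (5,1)→{1,5}; (8,5)→{5}. Safe: 6, 7, 8, 9. Place at column 7.
Row 3: attacked by (1,7)→{5,7,9}; (2,3)→{2,3,4}; (5,1)→{1,3}; (8,5)→{5}. Safe: 6, 8. Place at column 6.
Row 4: attacked by (1,7)→{4,7}; (2,3)→{1,3,5}; (3,6)→{5,6,7}; (5,1)→{1,2}; (8,5)→{1,5,9}. Safe: 8. Place at column 8.
Row 6: attacked by (1,7)→{2,7}; (2,3)→{3,7}; (3,6)→{3,6,9}; (4,8)→{6,8}; (5,1)→{1,2}; (8,5)→{3,5,7}. Safe: 4. Place at column 4.
Row 7: attacked by (1,7)→{1,7}; (2,3)→{3,8}; (3,6)→{2,6}; (4,8)→{5,8}; (5,1)→{1,3}; (6,4)→{3,4,5}; (8,5)→{4,5,6}. Safe: 9. Place at column 9.
Row 9: attacked by (1,7)→{7}; (2,3)→{3}; (3,6)→{6}; (4,8)→{3,8}; (5,1)→{1,5}; (6,4)→{1,4,7}; (7,9)→{7,9}; (8,5)→{4,5,6}. Safe: 2. Place at column 2.
Columns [7, 3, 6, 8, 1, 4, 9, 5, 2], r−c [-6, -1, -3, -4, 4, 2, -2, 3, 7], r+c [8, 5, 9, 12, 6, 10, 16, 13, 11] are all distinct, so no two queens attack.

(1,7) (2,3) (3,6) (4,8) (5,1) (6,4) (7,9) (8,5) (9,2)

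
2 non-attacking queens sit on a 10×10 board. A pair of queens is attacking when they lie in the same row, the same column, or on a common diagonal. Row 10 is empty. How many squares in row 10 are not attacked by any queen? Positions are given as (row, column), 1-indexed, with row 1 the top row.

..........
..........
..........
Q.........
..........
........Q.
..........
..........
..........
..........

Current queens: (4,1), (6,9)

(4,1) attacks row 10 at column 1 and diagonals 7.
(6,9) attacks row 10 at column 9 and diagonals 5.
Attacked columns: {1, 5, 7, 9}. Safe: {2, 3, 4, 6, 8, 10}.

6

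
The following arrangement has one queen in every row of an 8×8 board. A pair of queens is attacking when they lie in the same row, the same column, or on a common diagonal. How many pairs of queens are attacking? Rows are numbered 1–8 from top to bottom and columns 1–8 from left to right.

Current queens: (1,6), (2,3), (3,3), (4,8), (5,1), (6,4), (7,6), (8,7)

4

Same column: (1,6)–(7,6) (column 6); (2,3)–(3,3) (column 3).
Same diagonal: (3,3)–(5,1) (|3−5| = |3−1| = 2); (7,6)–(8,7) (|7−8| = |6−7| = 1).
Total attacking pairs: 4.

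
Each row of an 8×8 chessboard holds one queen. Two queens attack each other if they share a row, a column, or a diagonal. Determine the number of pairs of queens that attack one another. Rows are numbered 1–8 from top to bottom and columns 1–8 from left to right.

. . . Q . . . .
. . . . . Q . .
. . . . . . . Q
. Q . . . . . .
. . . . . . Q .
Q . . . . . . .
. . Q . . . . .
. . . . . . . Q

1

Same column: (3,8)–(8,8) (column 8).
Total attacking pairs: 1.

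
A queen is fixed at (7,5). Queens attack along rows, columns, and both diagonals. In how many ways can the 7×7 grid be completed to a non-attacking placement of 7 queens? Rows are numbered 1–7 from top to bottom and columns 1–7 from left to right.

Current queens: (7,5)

6

Branch on row 1: col 1 → 1; col 2 → 1; col 3 → 2; col 4 → 1; col 6 → 0; col 7 → 1.
Sum: 1 + 1 + 2 + 1 + 0 + 1 = 6.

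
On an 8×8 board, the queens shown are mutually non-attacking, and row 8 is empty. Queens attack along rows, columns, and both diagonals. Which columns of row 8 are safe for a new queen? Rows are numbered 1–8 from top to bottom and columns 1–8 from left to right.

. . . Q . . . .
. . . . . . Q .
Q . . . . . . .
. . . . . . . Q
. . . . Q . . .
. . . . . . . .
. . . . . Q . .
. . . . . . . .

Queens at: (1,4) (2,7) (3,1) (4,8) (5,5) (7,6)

columns 3

(1,4) attacks row 8 at column 4.
(2,7) attacks row 8 at column 7 and diagonals 1.
(3,1) attacks row 8 at column 1 and diagonals 6.
(4,8) attacks row 8 at column 8 and diagonals 4.
(5,5) attacks row 8 at column 5 and diagonals 2, 8.
(7,6) attacks row 8 at column 6 and diagonals 5, 7.
Attacked columns: {1, 2, 4, 5, 6, 7, 8}. Safe: {3}.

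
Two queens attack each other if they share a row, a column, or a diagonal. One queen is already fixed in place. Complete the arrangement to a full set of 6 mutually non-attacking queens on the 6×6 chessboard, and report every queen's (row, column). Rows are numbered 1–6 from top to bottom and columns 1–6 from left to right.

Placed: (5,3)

(1,2) (2,4) (3,6) (4,1) (5,3) (6,5)

Row 1: attacked by (5,3)→{3}. Safe: 1, 2, 4, 5, 6. Place at column 2.
Row 2: attacked by (1,2)→{1,2,3}; (5,3)→{3,6}. Safe: 4, 5. Place at column 4.
Row 3: attacked by (1,2)→{2,4}; (2,4)→{3,4,5}; (5,3)→{1,3,5}. Safe: 6. Place at column 6.
Row 4: attacked by (1,2)→{2,5}; (2,4)→{2,4,6}; (3,6)→{5,6}; (5,3)→{2,3,4}. Safe: 1. Place at column 1.
Row 6: attacked by (1,2)→{2}; (2,4)→{4}; (3,6)→{3,6}; (4,1)→{1,3}; (5,3)→{2,3,4}. Safe: 5. Place at column 5.
Columns [2, 4, 6, 1, 3, 5], r−c [-1, -2, -3, 3, 2, 1], r+c [3, 6, 9, 5, 8, 11] are all distinct, so no two queens attack.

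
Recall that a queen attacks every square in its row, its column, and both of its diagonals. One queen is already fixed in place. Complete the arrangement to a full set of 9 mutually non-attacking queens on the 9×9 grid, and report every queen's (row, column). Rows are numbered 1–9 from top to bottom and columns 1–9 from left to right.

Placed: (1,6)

Row 2: attacked by (1,6)→{5,6,7}. Safe: 1, 2, 3, 4, 8, 9. Place at column 2.
Row 3: attacked by (1,6)→{4,6,8}; (2,2)→{1,2,3}. Safe: 5, 7, 9. Place at column 5.
Row 4: attacked by (1,6)→{3,6,9}; (2,2)→{2,4}; (3,5)→{4,5,6}. Safe: 1, 7, 8. Place at column 7.
Row 5: attacked by (1,6)→{2,6}; (2,2)→{2,5}; (3,5)→{3,5,7}; (4,7)→{6,7,8}. Safe: 1, 4, 9. Place at column 9.
Row 6: attacked by (1,6)→{1,6}; (2,2)→{2,6}; (3,5)→{2,5,8}; (4,7)→{5,7,9}; (5,9)→{8,9}. Safe: 3, 4. Place at column 3.
Row 7: attacked by (1,6)→{6}; (2,2)→{2,7}; (3,5)→{1,5,9}; (4,7)→{4,7}; (5,9)→{7,9}; (6,3)→{2,3,4}. Safe: 8. Place at column 8.
Row 8: attacked by (1,6)→{6}; (2,2)→{2,8}; (3,5)→{5}; (4,7)→{3,7}; (5,9)→{6,9}; (6,3)→{1,3,5}; (7,8)→{7,8,9}. Safe: 4. Place at column 4.
Row 9: attacked by (1,6)→{6}; (2,2)→{2,9}; (3,5)→{5}; (4,7)→{2,7}; (5,9)→{5,9}; (6,3)→{3,6}; (7,8)→{6,8}; (8,4)→{3,4,5}. Safe: 1. Place at column 1.
Columns [6, 2, 5, 7, 9, 3, 8, 4, 1], r−c [-5, 0, -2, -3, -4, 3, -1, 4, 8], r+c [7, 4, 8, 11, 14, 9, 15, 12, 10] are all distinct, so no two queens attack.

(1,6) (2,2) (3,5) (4,7) (5,9) (6,3) (7,8) (8,4) (9,1)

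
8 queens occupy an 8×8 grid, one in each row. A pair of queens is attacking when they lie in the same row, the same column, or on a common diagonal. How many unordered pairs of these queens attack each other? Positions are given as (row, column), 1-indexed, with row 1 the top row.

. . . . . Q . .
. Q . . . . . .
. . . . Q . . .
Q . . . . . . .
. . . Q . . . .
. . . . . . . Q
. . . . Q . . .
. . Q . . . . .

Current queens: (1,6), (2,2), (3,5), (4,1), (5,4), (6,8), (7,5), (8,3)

2

Same column: (3,5)–(7,5) (column 5).
Same diagonal: (3,5)–(6,8) (|3−6| = |5−8| = 3).
Total attacking pairs: 2.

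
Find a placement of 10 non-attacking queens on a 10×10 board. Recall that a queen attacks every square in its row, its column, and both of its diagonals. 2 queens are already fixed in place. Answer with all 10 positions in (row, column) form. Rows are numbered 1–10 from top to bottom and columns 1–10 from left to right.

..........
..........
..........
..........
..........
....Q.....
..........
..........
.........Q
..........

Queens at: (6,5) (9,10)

Row 1: attacked by (6,5)→{5,10}; (9,10)→{2,10}. Safe: 1, 3, 4, 6, 7, 8, 9. Place at column 7.
Row 2: attacked by (1,7)→{6,7,8}; (6,5)→{1,5,9}; (9,10)→{3,10}. Safe: 2, 4. Place at column 4.
Row 3: attacked by (1,7)→{5,7,9}; (2,4)→{3,4,5}; (6,5)→{2,5,8}; (9,10)→{4,10}. Safe: 1, 6. Place at column 6.
Row 4: attacked by (1,7)→{4,7,10}; (2,4)→{2,4,6}; (3,6)→{5,6,7}; (6,5)→{3,5,7}; (9,10)→{5,10}. Safe: 1, 8, 9. Place at column 1.
Row 5: attacked by (1,7)→{3,7}; (2,4)→{1,4,7}; (3,6)→{4,6,8}; (4,1)→{1,2}; (6,5)→{4,5,6}; (9,10)→{6,10}. Safe: 9. Place at column 9.
Row 7: attacked by (1,7)→{1,7}; (2,4)→{4,9}; (3,6)→{2,6,10}; (4,1)→{1,4}; (5,9)→{7,9}; (6,5)→{4,5,6}; (9,10)→{8,10}. Safe: 3. Place at column 3.
Row 8: attacked by (1,7)→{7}; (2,4)→{4,10}; (3,6)→{1,6}; (4,1)→{1,5}; (5,9)→{6,9}; (6,5)→{3,5,7}; (7,3)→{2,3,4}; (9,10)→{9,10}. Safe: 8. Place at column 8.
Row 10: attacked by (1,7)→{7}; (2,4)→{4}; (3,6)→{6}; (4,1)→{1,7}; (5,9)→{4,9}; (6,5)→{1,5,9}; (7,3)→{3,6}; (8,8)→{6,8,10}; (9,10)→{9,10}. Safe: 2. Place at column 2.
Columns [7, 4, 6, 1, 9, 5, 3, 8, 10, 2], r−c [-6, -2, -3, 3, -4, 1, 4, 0, -1, 8], r+c [8, 6, 9, 5, 14, 11, 10, 16, 19, 12] are all distinct, so no two queens attack.

(1,7) (2,4) (3,6) (4,1) (5,9) (6,5) (7,3) (8,8) (9,10) (10,2)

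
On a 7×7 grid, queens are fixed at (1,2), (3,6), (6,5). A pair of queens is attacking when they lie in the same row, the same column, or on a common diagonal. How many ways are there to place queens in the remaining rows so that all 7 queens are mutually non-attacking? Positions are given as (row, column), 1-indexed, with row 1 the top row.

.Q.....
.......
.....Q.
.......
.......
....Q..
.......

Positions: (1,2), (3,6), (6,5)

1

Branch on row 2: col 4 → 1.
Sum: 1 = 1.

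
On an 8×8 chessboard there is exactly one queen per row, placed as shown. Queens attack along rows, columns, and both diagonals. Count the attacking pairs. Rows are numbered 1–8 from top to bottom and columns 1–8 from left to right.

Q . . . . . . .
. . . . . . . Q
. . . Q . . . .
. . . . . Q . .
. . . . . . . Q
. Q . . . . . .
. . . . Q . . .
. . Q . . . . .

Same column: (2,8)–(5,8) (column 8).
Same diagonal: (2,8)–(4,6) (|2−4| = |8−6| = 2).
Total attacking pairs: 2.

2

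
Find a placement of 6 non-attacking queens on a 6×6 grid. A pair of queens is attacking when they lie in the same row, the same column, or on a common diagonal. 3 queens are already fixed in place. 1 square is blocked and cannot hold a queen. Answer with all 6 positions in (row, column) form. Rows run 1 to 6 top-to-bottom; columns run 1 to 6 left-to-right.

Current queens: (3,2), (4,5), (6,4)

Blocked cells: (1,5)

(1,3) (2,6) (3,2) (4,5) (5,1) (6,4)

Row 1: attacked by (3,2)→{2,4}; (4,5)→{2,5}; (6,4)→{4}. Blocked: 5. Safe: 1, 3, 6. Place at column 3.
Row 2: attacked by (1,3)→{2,3,4}; (3,2)→{1,2,3}; (4,5)→{3,5}; (6,4)→{4}. Safe: 6. Place at column 6.
Row 5: attacked by (1,3)→{3}; (2,6)→{3,6}; (3,2)→{2,4}; (4,5)→{4,5,6}; (6,4)→{3,4,5}. Safe: 1. Place at column 1.
Columns [3, 6, 2, 5, 1, 4], r−c [-2, -4, 1, -1, 4, 2], r+c [4, 8, 5, 9, 6, 10] are all distinct, so no two queens attack.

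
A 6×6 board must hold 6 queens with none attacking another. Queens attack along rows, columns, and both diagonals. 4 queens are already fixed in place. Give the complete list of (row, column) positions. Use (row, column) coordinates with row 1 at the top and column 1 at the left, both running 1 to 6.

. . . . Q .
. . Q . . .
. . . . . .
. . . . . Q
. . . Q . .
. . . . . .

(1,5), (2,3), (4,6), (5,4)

(1,5) (2,3) (3,1) (4,6) (5,4) (6,2)

Row 3: attacked by (1,5)→{3,5}; (2,3)→{2,3,4}; (4,6)→{5,6}; (5,4)→{2,4,6}. Safe: 1. Place at column 1.
Row 6: attacked by (1,5)→{5}; (2,3)→{3}; (3,1)→{1,4}; (4,6)→{4,6}; (5,4)→{3,4,5}. Safe: 2. Place at column 2.
Columns [5, 3, 1, 6, 4, 2], r−c [-4, -1, 2, -2, 1, 4], r+c [6, 5, 4, 10, 9, 8] are all distinct, so no two queens attack.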